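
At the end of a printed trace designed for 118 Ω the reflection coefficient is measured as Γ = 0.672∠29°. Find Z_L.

Z_L = Z_0·(1 + Γ)/(1 − Γ) = 118·(1.59 + j0.326)/(0.412 − j0.326)

Z_L ≈ 234 + j278 Ω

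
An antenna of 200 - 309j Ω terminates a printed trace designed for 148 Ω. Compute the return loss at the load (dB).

Γ = (52 − j309)/(348 − j309), |Γ| = 0.673
RL = −20·log₁₀|Γ| = −20·log₁₀(0.673)

RL ≈ 3.44 dB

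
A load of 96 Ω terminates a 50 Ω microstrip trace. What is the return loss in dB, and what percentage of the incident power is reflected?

Γ = (96 − 50)/(96 + 50) = 0.315
RL = −20·log₁₀(0.315) = 10 dB
P_refl/P_inc = |Γ|² = 0.0993

RL ≈ 10 dB; 9.93% of incident power reflected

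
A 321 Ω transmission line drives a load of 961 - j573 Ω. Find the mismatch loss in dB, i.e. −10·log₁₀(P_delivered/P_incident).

mismatch loss ≈ 2.04 dB

Γ = (640 − j573)/(1282 − j573), |Γ| = 0.612
|Γ|² = 0.374, so P_del/P_inc = 1 − |Γ|² = 0.626
ML = −10·log₁₀(1 − |Γ|²)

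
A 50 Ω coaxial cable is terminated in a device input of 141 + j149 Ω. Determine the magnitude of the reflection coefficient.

Γ = (Z_L − Z_0)/(Z_L + Z_0) = (91 + j149)/(191 + j149)
|Γ| = 175/242

|Γ| ≈ 0.721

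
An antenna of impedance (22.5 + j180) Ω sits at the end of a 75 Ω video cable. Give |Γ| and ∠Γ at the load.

Γ ≈ 0.916 ∠ 44.7°

Γ = (Z_L − Z_0)/(Z_L + Z_0) = (-52.5 + j180)/(97.5 + j180)
|Γ| = 188/205 = 0.916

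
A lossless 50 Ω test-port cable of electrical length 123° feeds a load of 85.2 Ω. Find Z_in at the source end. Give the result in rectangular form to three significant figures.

tan(βl) = tan(123°) = -1.54
Z_in = Z_0·(Z_L + jZ_0·tanβl)/(Z_0 + jZ_L·tanβl)
     = 50·(85.2 − j77)/(50 − j131)

Z_in ≈ 36.4 + j18.6 Ω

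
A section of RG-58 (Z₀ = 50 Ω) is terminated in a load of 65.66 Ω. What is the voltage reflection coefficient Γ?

Γ = 0.135

Γ = (Z_L − Z_0)/(Z_L + Z_0) = (65.66 − 50)/(65.66 + 50) = 15.66/115.7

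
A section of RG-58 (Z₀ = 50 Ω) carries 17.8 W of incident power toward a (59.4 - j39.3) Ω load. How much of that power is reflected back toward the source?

|Γ| = |(9.4 − j39.3)/(109.4 − j39.3)| = 0.348
|Γ|² = 0.121
P_refl = |Γ|²·P_inc = 2.15 W, P_del = (1 − |Γ|²)·P_inc = 15.6 W

P_reflected ≈ 2.15 W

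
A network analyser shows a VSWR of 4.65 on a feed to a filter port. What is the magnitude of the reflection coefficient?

|Γ| ≈ 0.646

|Γ| = (S − 1)/(S + 1) = (4.65 − 1)/(4.65 + 1) = 3.65/5.65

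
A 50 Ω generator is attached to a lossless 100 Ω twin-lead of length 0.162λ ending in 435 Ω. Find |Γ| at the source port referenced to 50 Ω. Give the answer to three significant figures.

|Γ| ≈ 0.607

βl = 2π × 0.162 = 58.3°
tan(βl) = 1.62
Z_in = Z_0·(Z_L + jZ_0·tanβl)/(Z_0 + jZ_L·tanβl) = 31.1 − j57.3 Ω
Γ_s = (Z_in − Z_s)/(Z_in + Z_s) = (-18.9 − j57.3)/(81.1 − j57.3), |Γ_s| = 0.607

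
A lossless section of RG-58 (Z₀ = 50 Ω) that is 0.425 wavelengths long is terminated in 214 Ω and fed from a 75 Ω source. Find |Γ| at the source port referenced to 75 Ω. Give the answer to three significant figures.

βl = 2π × 0.425 = 153°
tan(βl) = -0.51
Z_in = Z_0·(Z_L + jZ_0·tanβl)/(Z_0 + jZ_L·tanβl) = 46.8 + j76.7 Ω
Γ_s = (Z_in − Z_s)/(Z_in + Z_s) = (-28.2 + j76.7)/(122 + j76.7), |Γ_s| = 0.567

|Γ| ≈ 0.567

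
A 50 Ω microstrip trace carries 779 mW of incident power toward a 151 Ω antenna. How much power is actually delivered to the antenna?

Γ = (151 − 50)/(151 + 50) = 0.502
|Γ|² = 0.252
P_refl = |Γ|²·P_inc = 197 mW, P_del = (1 − |Γ|²)·P_inc = 582 mW

P_delivered ≈ 582 mW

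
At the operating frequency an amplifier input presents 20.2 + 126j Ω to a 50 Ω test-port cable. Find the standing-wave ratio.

VSWR ≈ 18.5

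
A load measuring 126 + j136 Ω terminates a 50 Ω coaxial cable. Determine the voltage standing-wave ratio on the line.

VSWR ≈ 5.68

Γ = (Z_L − Z_0)/(Z_L + Z_0) = (76 + j136)/(176 + j136)
|Γ| = 156/222 = 0.7
VSWR = (1 + |Γ|)/(1 − |Γ|) = 1.7/0.3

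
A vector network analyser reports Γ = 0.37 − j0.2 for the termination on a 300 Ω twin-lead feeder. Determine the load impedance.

Z_L ≈ 565 − j275 Ω

Z_L = Z_0·(1 + Γ)/(1 − Γ) = 300·(1.37 − j0.2)/(0.63 + j0.2)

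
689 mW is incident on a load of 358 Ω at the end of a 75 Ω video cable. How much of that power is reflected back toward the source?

Γ = (358 − 75)/(358 + 75) = 0.654
|Γ|² = 0.427
P_refl = |Γ|²·P_inc = 294 mW, P_del = (1 − |Γ|²)·P_inc = 395 mW

P_reflected ≈ 294 mW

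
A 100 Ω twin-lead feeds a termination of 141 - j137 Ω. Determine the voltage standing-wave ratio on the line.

Γ = (Z_L − Z_0)/(Z_L + Z_0) = (41 − j137)/(241 − j137)
|Γ| = 143/277 = 0.516
VSWR = (1 + |Γ|)/(1 − |Γ|) = 1.52/0.484

VSWR ≈ 3.13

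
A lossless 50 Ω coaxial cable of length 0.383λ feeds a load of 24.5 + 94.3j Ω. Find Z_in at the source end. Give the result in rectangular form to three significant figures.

βl = 2π × 0.383 = 138°
tan(βl) = tan(138°) = -0.904
Z_in = Z_0·(Z_L + jZ_0·tanβl)/(Z_0 + jZ_L·tanβl)
     = 50·(24.5 + j49.1)/(135 − j22.2)

Z_in ≈ 5.93 + j19.1 Ω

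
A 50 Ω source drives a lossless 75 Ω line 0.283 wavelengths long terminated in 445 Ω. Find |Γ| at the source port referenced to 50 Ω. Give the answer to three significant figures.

βl = 2π × 0.283 = 102°
tan(βl) = -4.75
Z_in = Z_0·(Z_L + jZ_0·tanβl)/(Z_0 + jZ_L·tanβl) = 13.2 + j15.3 Ω
Γ_s = (Z_in − Z_s)/(Z_in + Z_s) = (-36.8 + j15.3)/(63.2 + j15.3), |Γ_s| = 0.613

|Γ| ≈ 0.613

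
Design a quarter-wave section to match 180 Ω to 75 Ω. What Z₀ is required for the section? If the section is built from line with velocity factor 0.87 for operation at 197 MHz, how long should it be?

Z_qwt ≈ 116 Ω; length ≈ 33.1 cm

Z_qwt = √(Z_0·R_L) = √(75 × 180) = √13500
λ = 0.87·c/f = 1.32 m, so l = λ/4 = 0.331 m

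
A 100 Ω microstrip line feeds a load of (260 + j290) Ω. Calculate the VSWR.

VSWR ≈ 6.05

Γ = (Z_L − Z_0)/(Z_L + Z_0) = (160 + j290)/(360 + j290)
|Γ| = 331/462 = 0.716
VSWR = (1 + |Γ|)/(1 − |Γ|) = 1.72/0.284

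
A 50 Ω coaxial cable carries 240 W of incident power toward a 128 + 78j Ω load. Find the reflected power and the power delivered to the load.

P_reflected ≈ 77.3 W; P_delivered ≈ 163 W

|Γ| = |(78 + j78)/(178 + j78)| = 0.568
|Γ|² = 0.322
P_refl = |Γ|²·P_inc = 77.3 W, P_del = (1 − |Γ|²)·P_inc = 163 W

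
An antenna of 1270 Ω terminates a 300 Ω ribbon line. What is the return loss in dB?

RL ≈ 4.18 dB

Γ = (1270 − 300)/(1270 + 300) = 0.618
RL = −20·log₁₀|Γ| = −20·log₁₀(0.618)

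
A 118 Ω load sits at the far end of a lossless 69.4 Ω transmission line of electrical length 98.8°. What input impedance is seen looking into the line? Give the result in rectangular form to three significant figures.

Z_in ≈ 41.5 + j6.97 Ω

tan(βl) = tan(98.8°) = -6.46
Z_in = Z_0·(Z_L + jZ_0·tanβl)/(Z_0 + jZ_L·tanβl)
     = 69.4·(118 − j448)/(69.4 − j762)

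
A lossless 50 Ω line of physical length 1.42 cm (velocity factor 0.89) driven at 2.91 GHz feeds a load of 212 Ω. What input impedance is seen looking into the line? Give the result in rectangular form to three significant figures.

λ = v/f = 0.89·c / 2.91 GHz = 0.0918 m
βl = 2π·l/λ = 2π × 0.155 = 55.7°
tan(βl) = tan(55.7°) = 1.47
Z_in = Z_0·(Z_L + jZ_0·tanβl)/(Z_0 + jZ_L·tanβl)
     = 50·(212 + j73.3)/(50 + j311)

Z_in ≈ 16.8 − j31.4 Ω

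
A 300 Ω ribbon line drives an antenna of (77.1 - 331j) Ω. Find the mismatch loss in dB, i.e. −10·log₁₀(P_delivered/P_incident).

Γ = (-222.9 − j331)/(377.1 − j331), |Γ| = 0.795
|Γ|² = 0.633, so P_del/P_inc = 1 − |Γ|² = 0.367
ML = −10·log₁₀(1 − |Γ|²)

mismatch loss ≈ 4.35 dB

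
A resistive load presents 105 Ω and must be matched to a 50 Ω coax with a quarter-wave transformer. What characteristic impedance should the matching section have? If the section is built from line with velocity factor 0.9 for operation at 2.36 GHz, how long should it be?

Z_qwt = √(Z_0·R_L) = √(50 × 105) = √5250
λ = 0.9·c/f = 0.114 m, so l = λ/4 = 0.0286 m

Z_qwt ≈ 72.5 Ω; length ≈ 2.86 cm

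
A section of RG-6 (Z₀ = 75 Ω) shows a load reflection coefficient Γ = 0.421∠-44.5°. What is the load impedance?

Z_L ≈ 107 − j76.8 Ω

Z_L = Z_0·(1 + Γ)/(1 − Γ) = 75·(1.3 − j0.295)/(0.7 + j0.295)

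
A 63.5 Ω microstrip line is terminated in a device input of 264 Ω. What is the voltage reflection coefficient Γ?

Γ = (Z_L − Z_0)/(Z_L + Z_0) = (264 − 63.5)/(264 + 63.5) = 200.5/327.5

Γ = 0.612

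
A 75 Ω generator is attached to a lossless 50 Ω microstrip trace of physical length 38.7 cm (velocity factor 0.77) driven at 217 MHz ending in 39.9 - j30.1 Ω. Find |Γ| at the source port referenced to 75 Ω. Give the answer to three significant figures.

|Γ| ≈ 0.15

λ = v/f = 0.77·c / 217 MHz = 1.06 m
βl = 2π·l/λ = 2π × 0.364 = 131°
tan(βl) = -1.16
Z_in = Z_0·(Z_L + jZ_0·tanβl)/(Z_0 + jZ_L·tanβl) = 98.8 + j10.6 Ω
Γ_s = (Z_in − Z_s)/(Z_in + Z_s) = (23.8 + j10.6)/(174 + j10.6), |Γ_s| = 0.15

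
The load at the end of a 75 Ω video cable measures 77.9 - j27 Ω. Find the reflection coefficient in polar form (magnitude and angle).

Γ ≈ 0.175 ∠ -73.9°

Γ = (Z_L − Z_0)/(Z_L + Z_0) = (2.9 − j27)/(152.9 − j27)
|Γ| = 27.2/155 = 0.175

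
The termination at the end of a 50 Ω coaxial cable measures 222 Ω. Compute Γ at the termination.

Γ = 0.632

Γ = (Z_L − Z_0)/(Z_L + Z_0) = (222 − 50)/(222 + 50) = 172/272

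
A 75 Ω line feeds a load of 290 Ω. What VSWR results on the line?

VSWR ≈ 3.87

For a purely resistive load, VSWR = R_L/Z_0 or Z_0/R_L (whichever > 1) = 290/75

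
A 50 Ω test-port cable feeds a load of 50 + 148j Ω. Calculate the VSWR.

Γ = (Z_L − Z_0)/(Z_L + Z_0) = (0 + j148)/(100 + j148)
|Γ| = 148/179 = 0.829
VSWR = (1 + |Γ|)/(1 − |Γ|) = 1.83/0.171

VSWR ≈ 10.7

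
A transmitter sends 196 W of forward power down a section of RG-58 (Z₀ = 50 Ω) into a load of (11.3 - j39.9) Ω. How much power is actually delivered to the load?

|Γ| = |(-38.7 − j39.9)/(61.3 − j39.9)| = 0.76
|Γ|² = 0.578
P_refl = |Γ|²·P_inc = 113 W, P_del = (1 − |Γ|²)·P_inc = 82.8 W

P_delivered ≈ 82.8 W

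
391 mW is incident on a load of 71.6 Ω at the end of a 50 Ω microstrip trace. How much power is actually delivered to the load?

P_delivered ≈ 379 mW

Γ = (71.6 − 50)/(71.6 + 50) = 0.178
|Γ|² = 0.0316
P_refl = |Γ|²·P_inc = 12.3 mW, P_del = (1 − |Γ|²)·P_inc = 379 mW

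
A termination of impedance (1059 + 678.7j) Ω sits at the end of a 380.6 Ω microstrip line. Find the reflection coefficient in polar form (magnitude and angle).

Γ = (Z_L − Z_0)/(Z_L + Z_0) = (678.4 + j678.7)/(1440 + j678.7)
|Γ| = 960/1590 = 0.603

Γ ≈ 0.603 ∠ 19.8°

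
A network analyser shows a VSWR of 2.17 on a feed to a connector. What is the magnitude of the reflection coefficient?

|Γ| = (S − 1)/(S + 1) = (2.17 − 1)/(2.17 + 1) = 1.17/3.17

|Γ| ≈ 0.369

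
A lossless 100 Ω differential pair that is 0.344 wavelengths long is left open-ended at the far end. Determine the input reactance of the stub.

X_in ≈ 67 Ω (inductive)

βl = 2π × 0.344 = 124°
tan(βl) = -1.49
For an open-ended stub, Z_in = −jZ_0·cot(βl) = −jZ_0/tan(βl)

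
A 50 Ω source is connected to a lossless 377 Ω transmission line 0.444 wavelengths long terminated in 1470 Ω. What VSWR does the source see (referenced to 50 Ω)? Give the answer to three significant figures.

VSWR ≈ 26.2

βl = 2π × 0.444 = 160°
tan(βl) = -0.367
Z_in = Z_0·(Z_L + jZ_0·tanβl)/(Z_0 + jZ_L·tanβl) = 547 + j645 Ω
Γ_s = (Z_in − Z_s)/(Z_in + Z_s) = (497 + j645)/(597 + j645), |Γ_s| = 0.926
VSWR = (1 + |Γ_s|)/(1 − |Γ_s|)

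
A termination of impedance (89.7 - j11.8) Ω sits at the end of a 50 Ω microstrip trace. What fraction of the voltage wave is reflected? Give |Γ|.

|Γ| ≈ 0.295

Γ = (Z_L − Z_0)/(Z_L + Z_0) = (39.7 − j11.8)/(139.7 − j11.8)
|Γ| = 41.4/140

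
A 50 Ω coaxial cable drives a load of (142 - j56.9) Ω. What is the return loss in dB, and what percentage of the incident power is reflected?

Γ = (92 − j56.9)/(192 − j56.9), |Γ| = 0.54
RL = −20·log₁₀(0.54) = 5.35 dB
P_refl/P_inc = |Γ|² = 0.292

RL ≈ 5.35 dB; 29.2% of incident power reflected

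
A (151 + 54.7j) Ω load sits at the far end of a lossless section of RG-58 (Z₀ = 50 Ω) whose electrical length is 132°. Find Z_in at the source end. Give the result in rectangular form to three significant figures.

Z_in ≈ 20.9 + j31.2 Ω

tan(βl) = tan(132°) = -1.11
Z_in = Z_0·(Z_L + jZ_0·tanβl)/(Z_0 + jZ_L·tanβl)
     = 50·(151 − j0.831)/(111 − j168)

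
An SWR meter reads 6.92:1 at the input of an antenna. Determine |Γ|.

|Γ| = (S − 1)/(S + 1) = (6.92 − 1)/(6.92 + 1) = 5.92/7.92

|Γ| ≈ 0.747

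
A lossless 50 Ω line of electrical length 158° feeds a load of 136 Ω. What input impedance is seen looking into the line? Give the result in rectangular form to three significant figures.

tan(βl) = tan(158°) = -0.404
Z_in = Z_0·(Z_L + jZ_0·tanβl)/(Z_0 + jZ_L·tanβl)
     = 50·(136 − j20.2)/(50 − j54.9)

Z_in ≈ 71.7 + j58.5 Ω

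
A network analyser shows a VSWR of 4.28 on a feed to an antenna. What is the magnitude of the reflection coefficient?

|Γ| = (S − 1)/(S + 1) = (4.28 − 1)/(4.28 + 1) = 3.28/5.28

|Γ| ≈ 0.621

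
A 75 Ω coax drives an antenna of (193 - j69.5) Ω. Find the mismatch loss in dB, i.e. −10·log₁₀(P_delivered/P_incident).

mismatch loss ≈ 1.22 dB

Γ = (118 − j69.5)/(268 − j69.5), |Γ| = 0.495
|Γ|² = 0.245, so P_del/P_inc = 1 − |Γ|² = 0.755
ML = −10·log₁₀(1 − |Γ|²)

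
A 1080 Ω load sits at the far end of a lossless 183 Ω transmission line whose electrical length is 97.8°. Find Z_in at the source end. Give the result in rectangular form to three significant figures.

tan(βl) = tan(97.8°) = -7.3
Z_in = Z_0·(Z_L + jZ_0·tanβl)/(Z_0 + jZ_L·tanβl)
     = 183·(1080 − j1340)/(183 − j7880)

Z_in ≈ 31.6 + j24.3 Ω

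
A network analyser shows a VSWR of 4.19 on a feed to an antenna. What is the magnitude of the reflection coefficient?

|Γ| ≈ 0.615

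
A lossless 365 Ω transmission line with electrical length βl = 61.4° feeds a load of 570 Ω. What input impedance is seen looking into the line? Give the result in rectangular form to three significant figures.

Z_in ≈ 270 − j105 Ω

tan(βl) = tan(61.4°) = 1.83
Z_in = Z_0·(Z_L + jZ_0·tanβl)/(Z_0 + jZ_L·tanβl)
     = 365·(570 + j669)/(365 + j1050)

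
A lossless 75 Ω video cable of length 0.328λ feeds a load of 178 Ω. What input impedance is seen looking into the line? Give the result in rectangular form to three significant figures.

Z_in ≈ 38.6 + j31.3 Ω

βl = 2π × 0.328 = 118°
tan(βl) = tan(118°) = -1.87
Z_in = Z_0·(Z_L + jZ_0·tanβl)/(Z_0 + jZ_L·tanβl)
     = 75·(178 − j141)/(75 − j334)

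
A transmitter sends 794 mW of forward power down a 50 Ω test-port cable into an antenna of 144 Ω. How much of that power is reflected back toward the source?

Γ = (144 − 50)/(144 + 50) = 0.485
|Γ|² = 0.235
P_refl = |Γ|²·P_inc = 186 mW, P_del = (1 − |Γ|²)·P_inc = 608 mW

P_reflected ≈ 186 mW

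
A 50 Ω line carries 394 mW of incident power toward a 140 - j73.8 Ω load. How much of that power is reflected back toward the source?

P_reflected ≈ 128 mW

|Γ| = |(90 − j73.8)/(190 − j73.8)| = 0.571
|Γ|² = 0.326
P_refl = |Γ|²·P_inc = 128 mW, P_del = (1 − |Γ|²)·P_inc = 266 mW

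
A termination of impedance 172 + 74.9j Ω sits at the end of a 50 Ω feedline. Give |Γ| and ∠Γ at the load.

Γ = (Z_L − Z_0)/(Z_L + Z_0) = (122 + j74.9)/(222 + j74.9)
|Γ| = 143/234 = 0.611

Γ ≈ 0.611 ∠ 12.9°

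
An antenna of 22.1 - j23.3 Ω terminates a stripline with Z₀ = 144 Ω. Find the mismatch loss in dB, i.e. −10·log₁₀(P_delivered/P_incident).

mismatch loss ≈ 3.44 dB

Γ = (-121.9 − j23.3)/(166.1 − j23.3), |Γ| = 0.74
|Γ|² = 0.548, so P_del/P_inc = 1 − |Γ|² = 0.452
ML = −10·log₁₀(1 − |Γ|²)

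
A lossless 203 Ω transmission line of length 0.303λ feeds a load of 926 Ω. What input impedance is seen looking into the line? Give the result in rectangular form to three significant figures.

βl = 2π × 0.303 = 109°
tan(βl) = tan(109°) = -2.89
Z_in = Z_0·(Z_L + jZ_0·tanβl)/(Z_0 + jZ_L·tanβl)
     = 203·(926 − j587)/(203 − j2680)

Z_in ≈ 49.5 + j66.5 Ω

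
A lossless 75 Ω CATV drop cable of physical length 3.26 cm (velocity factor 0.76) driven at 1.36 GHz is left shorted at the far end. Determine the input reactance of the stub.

λ = v/f = 0.76·c / 1.36 GHz = 0.168 m
βl = 2π·l/λ = 2π × 0.194 = 70°
tan(βl) = 2.75
For a shorted stub, Z_in = jZ_0·tan(βl)

X_in ≈ 206 Ω (inductive)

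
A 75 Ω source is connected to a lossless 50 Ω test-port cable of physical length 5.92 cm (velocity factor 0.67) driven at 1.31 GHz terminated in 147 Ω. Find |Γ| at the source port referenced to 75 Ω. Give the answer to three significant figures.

|Γ| ≈ 0.51

λ = v/f = 0.67·c / 1.31 GHz = 0.153 m
βl = 2π·l/λ = 2π × 0.386 = 139°
tan(βl) = -0.872
Z_in = Z_0·(Z_L + jZ_0·tanβl)/(Z_0 + jZ_L·tanβl) = 34.2 + j44 Ω
Γ_s = (Z_in − Z_s)/(Z_in + Z_s) = (-40.8 + j44)/(109 + j44), |Γ_s| = 0.51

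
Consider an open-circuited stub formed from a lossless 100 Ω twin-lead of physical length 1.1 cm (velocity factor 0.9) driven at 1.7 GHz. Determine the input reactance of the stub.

λ = v/f = 0.9·c / 1.7 GHz = 0.159 m
βl = 2π·l/λ = 2π × 0.0693 = 24.9°
tan(βl) = 0.465
For an open-circuited stub, Z_in = −jZ_0·cot(βl) = −jZ_0/tan(βl)

X_in ≈ -215 Ω (capacitive)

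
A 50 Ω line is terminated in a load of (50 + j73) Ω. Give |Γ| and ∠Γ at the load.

Γ ≈ 0.59 ∠ 53.9°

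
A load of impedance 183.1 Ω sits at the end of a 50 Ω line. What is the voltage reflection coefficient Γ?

Γ = (Z_L − Z_0)/(Z_L + Z_0) = (183.1 − 50)/(183.1 + 50) = 133.1/233.1

Γ = 0.571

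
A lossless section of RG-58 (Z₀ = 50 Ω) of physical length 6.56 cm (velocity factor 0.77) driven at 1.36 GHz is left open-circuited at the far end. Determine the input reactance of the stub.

X_in ≈ 57.6 Ω (inductive)

λ = v/f = 0.77·c / 1.36 GHz = 0.17 m
βl = 2π·l/λ = 2π × 0.386 = 139°
tan(βl) = -0.868
For an open-circuited stub, Z_in = −jZ_0·cot(βl) = −jZ_0/tan(βl)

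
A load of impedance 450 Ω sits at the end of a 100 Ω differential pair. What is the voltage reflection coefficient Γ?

Γ = (Z_L − Z_0)/(Z_L + Z_0) = (450 − 100)/(450 + 100) = 350/550

Γ = 0.636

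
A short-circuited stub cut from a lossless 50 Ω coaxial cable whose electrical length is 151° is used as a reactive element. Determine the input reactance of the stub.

tan(βl) = -0.554
For a short-circuited stub, Z_in = jZ_0·tan(βl)

X_in ≈ -27.7 Ω (capacitive)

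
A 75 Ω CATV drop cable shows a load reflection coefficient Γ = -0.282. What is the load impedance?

Z_L ≈ 42 Ω

Z_L = Z_0·(1 + Γ)/(1 − Γ) = 75·(0.718)/(1.28)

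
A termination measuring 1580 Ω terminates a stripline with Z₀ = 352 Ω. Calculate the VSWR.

VSWR ≈ 4.49

For a purely resistive load, VSWR = R_L/Z_0 or Z_0/R_L (whichever > 1) = 1580/352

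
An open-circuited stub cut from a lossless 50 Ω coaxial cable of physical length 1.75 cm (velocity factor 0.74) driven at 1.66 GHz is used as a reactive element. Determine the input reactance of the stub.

λ = v/f = 0.74·c / 1.66 GHz = 0.134 m
βl = 2π·l/λ = 2π × 0.131 = 47.1°
tan(βl) = 1.08
For an open-circuited stub, Z_in = −jZ_0·cot(βl) = −jZ_0/tan(βl)

X_in ≈ -46.4 Ω (capacitive)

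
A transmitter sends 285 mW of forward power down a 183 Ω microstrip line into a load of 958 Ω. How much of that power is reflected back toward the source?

Γ = (958 − 183)/(958 + 183) = 0.679
|Γ|² = 0.461
P_refl = |Γ|²·P_inc = 131 mW, P_del = (1 − |Γ|²)·P_inc = 154 mW

P_reflected ≈ 131 mW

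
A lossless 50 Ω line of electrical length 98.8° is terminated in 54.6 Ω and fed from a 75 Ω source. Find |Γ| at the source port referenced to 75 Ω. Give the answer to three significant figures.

|Γ| ≈ 0.24

tan(βl) = -6.46
Z_in = Z_0·(Z_L + jZ_0·tanβl)/(Z_0 + jZ_L·tanβl) = 46 + j1.22 Ω
Γ_s = (Z_in − Z_s)/(Z_in + Z_s) = (-29 + j1.22)/(121 + j1.22), |Γ_s| = 0.24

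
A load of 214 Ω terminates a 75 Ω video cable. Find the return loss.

RL ≈ 6.36 dB

Γ = (214 − 75)/(214 + 75) = 0.481
RL = −20·log₁₀|Γ| = −20·log₁₀(0.481)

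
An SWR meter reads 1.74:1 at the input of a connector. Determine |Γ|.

|Γ| = (S − 1)/(S + 1) = (1.74 − 1)/(1.74 + 1) = 0.74/2.74

|Γ| ≈ 0.27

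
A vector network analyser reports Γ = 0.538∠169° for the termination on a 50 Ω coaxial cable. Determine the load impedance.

Z_L = Z_0·(1 + Γ)/(1 − Γ) = 50·(0.472 + j0.103)/(1.53 − j0.103)

Z_L ≈ 15.1 + j4.38 Ω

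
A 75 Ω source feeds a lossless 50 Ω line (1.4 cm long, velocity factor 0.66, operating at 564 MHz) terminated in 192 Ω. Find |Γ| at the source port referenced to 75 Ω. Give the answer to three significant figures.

|Γ| ≈ 0.47

λ = v/f = 0.66·c / 564 MHz = 0.351 m
βl = 2π·l/λ = 2π × 0.0399 = 14.4°
tan(βl) = 0.256
Z_in = Z_0·(Z_L + jZ_0·tanβl)/(Z_0 + jZ_L·tanβl) = 104 − j89.5 Ω
Γ_s = (Z_in − Z_s)/(Z_in + Z_s) = (29.1 − j89.5)/(179 − j89.5), |Γ_s| = 0.47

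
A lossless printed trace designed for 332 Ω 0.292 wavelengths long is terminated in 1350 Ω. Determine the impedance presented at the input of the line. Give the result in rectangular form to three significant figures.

βl = 2π × 0.292 = 105°
tan(βl) = tan(105°) = -3.7
Z_in = Z_0·(Z_L + jZ_0·tanβl)/(Z_0 + jZ_L·tanβl)
     = 332·(1350 − j1230)/(332 − j5000)

Z_in ≈ 87.2 + j83.9 Ω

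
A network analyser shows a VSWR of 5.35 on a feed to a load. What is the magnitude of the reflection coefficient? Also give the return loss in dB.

|Γ| = (S − 1)/(S + 1) = (5.35 − 1)/(5.35 + 1) = 4.35/6.35
RL = −20·log₁₀|Γ| = −20·log₁₀(0.685)

|Γ| ≈ 0.685; return loss ≈ 3.29 dB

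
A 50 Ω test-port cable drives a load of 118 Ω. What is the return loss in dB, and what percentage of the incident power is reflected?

Γ = (118 − 50)/(118 + 50) = 0.405
RL = −20·log₁₀(0.405) = 7.86 dB
P_refl/P_inc = |Γ|² = 0.164

RL ≈ 7.86 dB; 16.4% of incident power reflected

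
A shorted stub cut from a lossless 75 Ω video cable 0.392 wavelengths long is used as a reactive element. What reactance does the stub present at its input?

βl = 2π × 0.392 = 141°
tan(βl) = -0.806
For a shorted stub, Z_in = jZ_0·tan(βl)

X_in ≈ -60.5 Ω (capacitive)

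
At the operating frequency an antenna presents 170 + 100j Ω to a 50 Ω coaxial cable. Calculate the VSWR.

Γ = (Z_L − Z_0)/(Z_L + Z_0) = (120 + j100)/(220 + j100)
|Γ| = 156/242 = 0.646
VSWR = (1 + |Γ|)/(1 − |Γ|) = 1.65/0.354

VSWR ≈ 4.66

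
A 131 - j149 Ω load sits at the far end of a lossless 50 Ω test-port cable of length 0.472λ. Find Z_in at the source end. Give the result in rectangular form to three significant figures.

Z_in ≈ 308 − j30.2 Ω

βl = 2π × 0.472 = 170°
tan(βl) = tan(170°) = -0.178
Z_in = Z_0·(Z_L + jZ_0·tanβl)/(Z_0 + jZ_L·tanβl)
     = 50·(131 − j158)/(23.5 − j23.3)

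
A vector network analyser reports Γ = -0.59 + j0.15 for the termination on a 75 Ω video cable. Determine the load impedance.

Z_L ≈ 18.5 + j8.82 Ω

Z_L = Z_0·(1 + Γ)/(1 − Γ) = 75·(0.41 + j0.15)/(1.59 − j0.15)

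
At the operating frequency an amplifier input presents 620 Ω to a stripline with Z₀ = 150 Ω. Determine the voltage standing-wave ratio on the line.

Γ = (620 − 150)/(620 + 150) = 0.61
VSWR = (1 + 0.61)/(1 − 0.61)

VSWR ≈ 4.13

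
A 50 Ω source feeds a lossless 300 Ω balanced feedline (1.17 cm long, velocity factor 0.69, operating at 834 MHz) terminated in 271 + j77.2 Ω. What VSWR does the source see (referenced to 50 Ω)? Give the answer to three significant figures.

λ = v/f = 0.69·c / 834 MHz = 0.248 m
βl = 2π·l/λ = 2π × 0.0471 = 17°
tan(βl) = 0.305
Z_in = Z_0·(Z_L + jZ_0·tanβl)/(Z_0 + jZ_L·tanβl) = 320 + j87.3 Ω
Γ_s = (Z_in − Z_s)/(Z_in + Z_s) = (270 + j87.3)/(370 + j87.3), |Γ_s| = 0.747
VSWR = (1 + |Γ_s|)/(1 − |Γ_s|)

VSWR ≈ 6.89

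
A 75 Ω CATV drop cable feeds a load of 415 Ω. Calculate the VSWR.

VSWR ≈ 5.53

Γ = (415 − 75)/(415 + 75) = 0.694
VSWR = (1 + 0.694)/(1 − 0.694)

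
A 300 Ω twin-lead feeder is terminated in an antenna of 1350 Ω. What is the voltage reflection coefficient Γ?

Γ = 0.636

Γ = (Z_L − Z_0)/(Z_L + Z_0) = (1350 − 300)/(1350 + 300) = 1050/1650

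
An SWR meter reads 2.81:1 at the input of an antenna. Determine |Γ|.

|Γ| ≈ 0.475

|Γ| = (S − 1)/(S + 1) = (2.81 − 1)/(2.81 + 1) = 1.81/3.81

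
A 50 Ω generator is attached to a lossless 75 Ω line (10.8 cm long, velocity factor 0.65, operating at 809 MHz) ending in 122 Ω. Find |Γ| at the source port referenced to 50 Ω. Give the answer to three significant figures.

|Γ| ≈ 0.4

λ = v/f = 0.65·c / 809 MHz = 0.241 m
βl = 2π·l/λ = 2π × 0.448 = 161°
tan(βl) = -0.338
Z_in = Z_0·(Z_L + jZ_0·tanβl)/(Z_0 + jZ_L·tanβl) = 104 + j32.1 Ω
Γ_s = (Z_in − Z_s)/(Z_in + Z_s) = (54.3 + j32.1)/(154 + j32.1), |Γ_s| = 0.4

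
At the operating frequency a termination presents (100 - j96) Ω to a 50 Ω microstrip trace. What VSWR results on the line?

VSWR ≈ 4.1

Γ = (Z_L − Z_0)/(Z_L + Z_0) = (50 − j96)/(150 − j96)
|Γ| = 108/178 = 0.608
VSWR = (1 + |Γ|)/(1 − |Γ|) = 1.61/0.392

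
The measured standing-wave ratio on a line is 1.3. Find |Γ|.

|Γ| ≈ 0.13

|Γ| = (S − 1)/(S + 1) = (1.3 − 1)/(1.3 + 1) = 0.3/2.3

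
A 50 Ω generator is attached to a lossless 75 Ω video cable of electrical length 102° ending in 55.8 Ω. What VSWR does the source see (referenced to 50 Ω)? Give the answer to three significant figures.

VSWR ≈ 1.99

tan(βl) = -4.7
Z_in = Z_0·(Z_L + jZ_0·tanβl)/(Z_0 + jZ_L·tanβl) = 97.4 − j11.9 Ω
Γ_s = (Z_in − Z_s)/(Z_in + Z_s) = (47.4 − j11.9)/(147 − j11.9), |Γ_s| = 0.331
VSWR = (1 + |Γ_s|)/(1 − |Γ_s|)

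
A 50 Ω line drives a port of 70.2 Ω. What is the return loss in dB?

Γ = (70.2 − 50)/(70.2 + 50) = 0.168
RL = −20·log₁₀|Γ| = −20·log₁₀(0.168)

RL ≈ 15.5 dB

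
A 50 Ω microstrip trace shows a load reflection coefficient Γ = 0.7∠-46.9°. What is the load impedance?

Z_L = Z_0·(1 + Γ)/(1 − Γ) = 50·(1.48 − j0.511)/(0.522 + j0.511)

Z_L ≈ 47.8 − j95.8 Ω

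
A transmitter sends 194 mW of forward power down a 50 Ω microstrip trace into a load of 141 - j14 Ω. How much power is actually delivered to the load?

|Γ| = |(91 − j14)/(191 − j14)| = 0.481
|Γ|² = 0.231
P_refl = |Γ|²·P_inc = 44.8 mW, P_del = (1 − |Γ|²)·P_inc = 149 mW

P_delivered ≈ 149 mW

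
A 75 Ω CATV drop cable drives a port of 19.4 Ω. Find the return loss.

Γ = (19.4 − 75)/(19.4 + 75) = -0.589
RL = −20·log₁₀|Γ| = −20·log₁₀(0.589)

RL ≈ 4.6 dB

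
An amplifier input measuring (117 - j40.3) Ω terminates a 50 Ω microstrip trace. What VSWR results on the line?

VSWR ≈ 2.67

Γ = (Z_L − Z_0)/(Z_L + Z_0) = (67 − j40.3)/(167 − j40.3)
|Γ| = 78.2/172 = 0.455
VSWR = (1 + |Γ|)/(1 − |Γ|) = 1.46/0.545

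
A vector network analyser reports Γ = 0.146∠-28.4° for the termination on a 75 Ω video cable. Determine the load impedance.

Z_L = Z_0·(1 + Γ)/(1 − Γ) = 75·(1.13 − j0.0694)/(0.872 + j0.0694)

Z_L ≈ 96 − j13.6 Ω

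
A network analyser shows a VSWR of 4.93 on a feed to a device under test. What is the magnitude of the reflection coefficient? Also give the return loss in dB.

|Γ| ≈ 0.663; return loss ≈ 3.57 dB

|Γ| = (S − 1)/(S + 1) = (4.93 − 1)/(4.93 + 1) = 3.93/5.93
RL = −20·log₁₀|Γ| = −20·log₁₀(0.663)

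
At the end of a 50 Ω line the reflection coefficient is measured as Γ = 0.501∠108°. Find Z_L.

Z_L ≈ 24 + j30.5 Ω

Z_L = Z_0·(1 + Γ)/(1 − Γ) = 50·(0.845 + j0.476)/(1.15 − j0.476)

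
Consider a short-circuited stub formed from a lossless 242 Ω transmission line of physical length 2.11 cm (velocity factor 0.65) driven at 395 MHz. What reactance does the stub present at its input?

λ = v/f = 0.65·c / 395 MHz = 0.494 m
βl = 2π·l/λ = 2π × 0.0427 = 15.4°
tan(βl) = 0.275
For a short-circuited stub, Z_in = jZ_0·tan(βl)

X_in ≈ 66.6 Ω (inductive)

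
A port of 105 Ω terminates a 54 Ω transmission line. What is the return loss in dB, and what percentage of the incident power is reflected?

Γ = (105 − 54)/(105 + 54) = 0.321
RL = −20·log₁₀(0.321) = 9.88 dB
P_refl/P_inc = |Γ|² = 0.103

RL ≈ 9.88 dB; 10.3% of incident power reflected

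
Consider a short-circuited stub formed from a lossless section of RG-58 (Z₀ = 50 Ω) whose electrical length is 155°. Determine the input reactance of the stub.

tan(βl) = -0.466
For a short-circuited stub, Z_in = jZ_0·tan(βl)

X_in ≈ -23.3 Ω (capacitive)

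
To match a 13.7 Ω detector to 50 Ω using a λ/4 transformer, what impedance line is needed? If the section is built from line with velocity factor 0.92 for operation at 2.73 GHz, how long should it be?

Z_qwt ≈ 26.2 Ω; length ≈ 2.53 cm

Z_qwt = √(Z_0·R_L) = √(50 × 13.7) = √685
λ = 0.92·c/f = 0.101 m, so l = λ/4 = 0.0253 m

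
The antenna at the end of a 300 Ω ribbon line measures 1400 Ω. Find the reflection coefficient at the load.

Γ = 0.647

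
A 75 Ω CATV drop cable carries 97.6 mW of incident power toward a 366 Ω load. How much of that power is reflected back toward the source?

Γ = (366 − 75)/(366 + 75) = 0.66
|Γ|² = 0.435
P_refl = |Γ|²·P_inc = 42.5 mW, P_del = (1 − |Γ|²)·P_inc = 55.1 mW

P_reflected ≈ 42.5 mW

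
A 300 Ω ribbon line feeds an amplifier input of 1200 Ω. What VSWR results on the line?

VSWR ≈ 4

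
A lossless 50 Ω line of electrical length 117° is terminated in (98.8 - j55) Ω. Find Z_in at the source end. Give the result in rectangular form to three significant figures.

tan(βl) = tan(117°) = -1.96
Z_in = Z_0·(Z_L + jZ_0·tanβl)/(Z_0 + jZ_L·tanβl)
     = 50·(98.8 − j153)/(-57.9 − j194)

Z_in ≈ 29.3 + j34.2 Ω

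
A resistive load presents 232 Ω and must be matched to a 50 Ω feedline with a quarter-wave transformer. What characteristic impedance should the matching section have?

Z_qwt = √(Z_0·R_L) = √(50 × 232) = √11600

Z_qwt ≈ 108 Ω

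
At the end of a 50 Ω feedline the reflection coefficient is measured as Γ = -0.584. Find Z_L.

Z_L = Z_0·(1 + Γ)/(1 − Γ) = 50·(0.416)/(1.58)

Z_L ≈ 13.1 Ω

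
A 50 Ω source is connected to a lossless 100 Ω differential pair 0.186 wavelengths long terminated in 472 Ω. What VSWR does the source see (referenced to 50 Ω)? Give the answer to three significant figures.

βl = 2π × 0.186 = 67°
tan(βl) = 2.35
Z_in = Z_0·(Z_L + jZ_0·tanβl)/(Z_0 + jZ_L·tanβl) = 24.8 − j40.3 Ω
Γ_s = (Z_in − Z_s)/(Z_in + Z_s) = (-25.2 − j40.3)/(74.8 − j40.3), |Γ_s| = 0.559
VSWR = (1 + |Γ_s|)/(1 − |Γ_s|)

VSWR ≈ 3.54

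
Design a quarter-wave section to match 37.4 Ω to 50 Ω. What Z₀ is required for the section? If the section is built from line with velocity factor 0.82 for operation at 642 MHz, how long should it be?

Z_qwt = √(Z_0·R_L) = √(50 × 37.4) = √1870
λ = 0.82·c/f = 0.383 m, so l = λ/4 = 0.0958 m

Z_qwt ≈ 43.2 Ω; length ≈ 9.58 cm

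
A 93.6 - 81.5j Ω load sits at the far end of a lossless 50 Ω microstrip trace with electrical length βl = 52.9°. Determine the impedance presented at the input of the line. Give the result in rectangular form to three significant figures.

tan(βl) = tan(52.9°) = 1.32
Z_in = Z_0·(Z_L + jZ_0·tanβl)/(Z_0 + jZ_L·tanβl)
     = 50·(93.6 − j15.4)/(158 + j124)

Z_in ≈ 16 − j17.4 Ω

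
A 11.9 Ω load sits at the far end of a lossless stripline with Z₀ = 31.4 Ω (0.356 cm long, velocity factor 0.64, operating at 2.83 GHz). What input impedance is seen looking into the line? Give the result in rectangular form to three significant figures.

λ = v/f = 0.64·c / 2.83 GHz = 0.0678 m
βl = 2π·l/λ = 2π × 0.0525 = 18.9°
tan(βl) = tan(18.9°) = 0.342
Z_in = Z_0·(Z_L + jZ_0·tanβl)/(Z_0 + jZ_L·tanβl)
     = 31.4·(11.9 + j10.7)/(31.4 + j4.07)

Z_in ≈ 13.1 + j9.05 Ω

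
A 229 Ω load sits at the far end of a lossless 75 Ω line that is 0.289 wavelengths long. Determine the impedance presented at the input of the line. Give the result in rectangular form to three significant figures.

Z_in ≈ 25.9 + j16.6 Ω

βl = 2π × 0.289 = 104°
tan(βl) = tan(104°) = -4
Z_in = Z_0·(Z_L + jZ_0·tanβl)/(Z_0 + jZ_L·tanβl)
     = 75·(229 − j300)/(75 − j916)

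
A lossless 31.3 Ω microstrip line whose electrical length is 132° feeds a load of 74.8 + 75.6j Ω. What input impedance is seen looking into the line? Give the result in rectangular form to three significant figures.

Z_in ≈ 8.11 + j16.9 Ω

tan(βl) = tan(132°) = -1.11
Z_in = Z_0·(Z_L + jZ_0·tanβl)/(Z_0 + jZ_L·tanβl)
     = 31.3·(74.8 + j40.8)/(115 − j83.1)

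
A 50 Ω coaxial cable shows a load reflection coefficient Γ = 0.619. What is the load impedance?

Z_L ≈ 212 Ω

Z_L = Z_0·(1 + Γ)/(1 − Γ) = 50·(1.62)/(0.381)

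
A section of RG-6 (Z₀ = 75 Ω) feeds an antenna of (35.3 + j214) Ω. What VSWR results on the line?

Γ = (Z_L − Z_0)/(Z_L + Z_0) = (-39.7 + j214)/(110.3 + j214)
|Γ| = 218/241 = 0.904
VSWR = (1 + |Γ|)/(1 − |Γ|) = 1.9/0.096

VSWR ≈ 19.8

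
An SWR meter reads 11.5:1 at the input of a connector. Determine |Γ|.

|Γ| ≈ 0.84

|Γ| = (S − 1)/(S + 1) = (11.5 − 1)/(11.5 + 1) = 10.5/12.5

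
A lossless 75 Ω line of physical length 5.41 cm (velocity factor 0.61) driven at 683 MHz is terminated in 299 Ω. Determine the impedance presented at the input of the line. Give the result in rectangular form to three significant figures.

Z_in ≈ 20.5 − j21.8 Ω

λ = v/f = 0.61·c / 683 MHz = 0.268 m
βl = 2π·l/λ = 2π × 0.202 = 72.7°
tan(βl) = tan(72.7°) = 3.21
Z_in = Z_0·(Z_L + jZ_0·tanβl)/(Z_0 + jZ_L·tanβl)
     = 75·(299 + j241)/(75 + j959)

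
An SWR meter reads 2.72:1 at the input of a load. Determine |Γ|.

|Γ| = (S − 1)/(S + 1) = (2.72 − 1)/(2.72 + 1) = 1.72/3.72

|Γ| ≈ 0.462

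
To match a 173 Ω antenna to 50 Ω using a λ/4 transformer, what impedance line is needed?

Z_qwt = √(Z_0·R_L) = √(50 × 173) = √8650

Z_qwt ≈ 93 Ω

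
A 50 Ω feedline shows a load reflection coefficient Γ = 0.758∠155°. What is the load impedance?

Z_L = Z_0·(1 + Γ)/(1 − Γ) = 50·(0.313 + j0.32)/(1.69 − j0.32)

Z_L ≈ 7.21 + j10.9 Ω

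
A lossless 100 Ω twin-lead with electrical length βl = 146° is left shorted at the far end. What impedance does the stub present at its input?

tan(βl) = -0.675
For a shorted stub, Z_in = jZ_0·tan(βl)

Z_in ≈ −j67.5 Ω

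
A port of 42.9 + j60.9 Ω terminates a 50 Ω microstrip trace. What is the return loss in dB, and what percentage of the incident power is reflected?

RL ≈ 5.16 dB; 30.5% of incident power reflected

Γ = (-7.1 + j60.9)/(92.9 + j60.9), |Γ| = 0.552
RL = −20·log₁₀(0.552) = 5.16 dB
P_refl/P_inc = |Γ|² = 0.305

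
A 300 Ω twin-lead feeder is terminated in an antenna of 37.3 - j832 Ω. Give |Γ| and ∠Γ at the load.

Γ ≈ 0.972 ∠ -39.6°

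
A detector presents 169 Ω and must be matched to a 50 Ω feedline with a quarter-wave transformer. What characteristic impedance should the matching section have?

Z_qwt ≈ 91.9 Ω

Z_qwt = √(Z_0·R_L) = √(50 × 169) = √8450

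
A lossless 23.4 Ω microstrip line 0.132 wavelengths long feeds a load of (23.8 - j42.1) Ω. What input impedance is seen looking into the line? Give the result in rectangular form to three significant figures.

Z_in ≈ 5.21 − j7.53 Ω

βl = 2π × 0.132 = 47.5°
tan(βl) = tan(47.5°) = 1.09
Z_in = Z_0·(Z_L + jZ_0·tanβl)/(Z_0 + jZ_L·tanβl)
     = 23.4·(23.8 − j16.5)/(69.4 + j26)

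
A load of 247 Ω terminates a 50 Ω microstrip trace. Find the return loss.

RL ≈ 3.57 dB

Γ = (247 − 50)/(247 + 50) = 0.663
RL = −20·log₁₀|Γ| = −20·log₁₀(0.663)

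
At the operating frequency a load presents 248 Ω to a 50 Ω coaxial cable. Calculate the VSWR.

VSWR ≈ 4.96

For a purely resistive load, VSWR = R_L/Z_0 or Z_0/R_L (whichever > 1) = 248/50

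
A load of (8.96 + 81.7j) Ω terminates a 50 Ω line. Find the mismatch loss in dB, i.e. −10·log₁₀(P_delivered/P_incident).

mismatch loss ≈ 7.53 dB

Γ = (-41.04 + j81.7)/(58.96 + j81.7), |Γ| = 0.907
|Γ|² = 0.823, so P_del/P_inc = 1 − |Γ|² = 0.177
ML = −10·log₁₀(1 − |Γ|²)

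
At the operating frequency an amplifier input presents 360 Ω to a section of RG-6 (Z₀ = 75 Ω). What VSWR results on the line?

VSWR ≈ 4.8

For a purely resistive load, VSWR = R_L/Z_0 or Z_0/R_L (whichever > 1) = 360/75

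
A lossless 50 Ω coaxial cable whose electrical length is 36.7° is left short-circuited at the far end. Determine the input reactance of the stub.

X_in ≈ 37.3 Ω (inductive)

tan(βl) = 0.745
For a short-circuited stub, Z_in = jZ_0·tan(βl)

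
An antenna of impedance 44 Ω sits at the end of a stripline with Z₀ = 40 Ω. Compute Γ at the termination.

Γ = (Z_L − Z_0)/(Z_L + Z_0) = (44 − 40)/(44 + 40) = 4/84

Γ = 0.0476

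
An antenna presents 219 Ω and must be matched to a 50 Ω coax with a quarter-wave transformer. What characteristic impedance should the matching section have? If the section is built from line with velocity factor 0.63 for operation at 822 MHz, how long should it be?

Z_qwt ≈ 105 Ω; length ≈ 5.75 cm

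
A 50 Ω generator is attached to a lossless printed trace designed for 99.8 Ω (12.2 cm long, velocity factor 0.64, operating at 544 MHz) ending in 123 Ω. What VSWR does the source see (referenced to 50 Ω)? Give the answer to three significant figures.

λ = v/f = 0.64·c / 544 MHz = 0.353 m
βl = 2π·l/λ = 2π × 0.346 = 124°
tan(βl) = -1.46
Z_in = Z_0·(Z_L + jZ_0·tanβl)/(Z_0 + jZ_L·tanβl) = 90.9 + j17.9 Ω
Γ_s = (Z_in − Z_s)/(Z_in + Z_s) = (40.9 + j17.9)/(141 + j17.9), |Γ_s| = 0.314
VSWR = (1 + |Γ_s|)/(1 − |Γ_s|)

VSWR ≈ 1.92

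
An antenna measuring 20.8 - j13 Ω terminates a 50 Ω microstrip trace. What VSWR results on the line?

Γ = (Z_L − Z_0)/(Z_L + Z_0) = (-29.2 − j13)/(70.8 − j13)
|Γ| = 32/72 = 0.444
VSWR = (1 + |Γ|)/(1 − |Γ|) = 1.44/0.556

VSWR ≈ 2.6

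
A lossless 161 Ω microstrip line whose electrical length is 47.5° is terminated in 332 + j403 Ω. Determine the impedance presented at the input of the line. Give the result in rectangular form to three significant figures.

tan(βl) = tan(47.5°) = 1.09
Z_in = Z_0·(Z_L + jZ_0·tanβl)/(Z_0 + jZ_L·tanβl)
     = 161·(332 + j579)/(-279 + j362)

Z_in ≈ 90.2 − j217 Ω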